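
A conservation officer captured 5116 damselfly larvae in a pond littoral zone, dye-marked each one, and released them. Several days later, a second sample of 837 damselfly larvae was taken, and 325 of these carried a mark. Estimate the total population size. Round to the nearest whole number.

N ≈ 13,176

The marked fraction in the recapture sample should equal the marked fraction in the population: 325/837 = 5116/N.
N = (5116 × 837) / 325 = 4282092 / 325 ≈ 13175.7 → 13176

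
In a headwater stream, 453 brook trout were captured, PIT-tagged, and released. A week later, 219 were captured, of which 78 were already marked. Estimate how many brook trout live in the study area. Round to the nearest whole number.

N ≈ 1272

Lincoln-Petersen assumes M/N = R/C, so N = M·C / R.
N = (453 × 219) / 78 = 99207 / 78 ≈ 1271.9 → 1272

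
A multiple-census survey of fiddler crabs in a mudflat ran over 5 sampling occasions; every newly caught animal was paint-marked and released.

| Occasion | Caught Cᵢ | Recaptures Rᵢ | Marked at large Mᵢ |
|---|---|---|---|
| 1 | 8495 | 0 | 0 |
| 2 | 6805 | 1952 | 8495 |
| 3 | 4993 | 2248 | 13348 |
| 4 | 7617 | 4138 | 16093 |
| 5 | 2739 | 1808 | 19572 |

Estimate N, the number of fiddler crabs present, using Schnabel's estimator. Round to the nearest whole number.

N ≈ 29,632

Σ MᵢCᵢ = 0·8495 + 8495·6805 + 13348·4993 + 16093·7617 + 19572·2739 = 0 + 57808475 + 66646564 + 122580381 + 53607708 = 300643128
Σ Rᵢ = 0 + 1952 + 2248 + 4138 + 1808 = 10146
N̂ = 300643128 / 10146 ≈ 29631.7 → 29632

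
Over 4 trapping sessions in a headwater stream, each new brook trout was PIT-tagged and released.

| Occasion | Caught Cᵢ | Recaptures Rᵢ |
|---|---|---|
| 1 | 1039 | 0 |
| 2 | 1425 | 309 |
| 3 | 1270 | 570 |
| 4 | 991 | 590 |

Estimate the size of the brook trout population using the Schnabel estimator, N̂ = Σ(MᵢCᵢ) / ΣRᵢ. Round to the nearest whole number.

Marked at large before each occasion: Mᵢ = Σⱼ<ᵢ (Cⱼ − Rⱼ) → M1=0, M2=1039, M3=2155, M4=2855
Σ MᵢCᵢ = 0·1039 + 1039·1425 + 2155·1270 + 2855·991 = 0 + 1480575 + 2736850 + 2829305 = 7046730
Σ Rᵢ = 0 + 309 + 570 + 590 = 1469
N̂ = 7046730 / 1469 ≈ 4797.0 → 4797

N ≈ 4797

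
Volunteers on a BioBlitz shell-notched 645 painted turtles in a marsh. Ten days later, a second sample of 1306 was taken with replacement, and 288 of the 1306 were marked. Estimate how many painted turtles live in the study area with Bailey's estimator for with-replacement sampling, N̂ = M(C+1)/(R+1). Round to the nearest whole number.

N ≈ 2917

N̂ = 645·(1306+1)/(288+1) = 645·1307/289 = 843015/289 ≈ 2917.0 → 2917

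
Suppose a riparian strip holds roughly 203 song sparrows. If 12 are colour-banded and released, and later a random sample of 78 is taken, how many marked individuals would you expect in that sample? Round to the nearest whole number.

expected recaptures ≈ 5

Expected recaptures E[R] = M·C / N.
E[R] = 12 × 78 / 203 = 936 / 203 ≈ 4.6 → 5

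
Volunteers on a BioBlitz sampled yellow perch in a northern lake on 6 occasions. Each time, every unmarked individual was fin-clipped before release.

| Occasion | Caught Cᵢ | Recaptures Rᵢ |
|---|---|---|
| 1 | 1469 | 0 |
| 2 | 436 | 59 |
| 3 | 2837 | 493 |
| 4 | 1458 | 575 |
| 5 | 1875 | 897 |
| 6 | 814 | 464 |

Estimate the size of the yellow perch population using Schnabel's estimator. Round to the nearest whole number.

Marked at large before each occasion: Mᵢ = Σⱼ<ᵢ (Cⱼ − Rⱼ) → M1=0, M2=1469, M3=1846, M4=4190, M5=5073, M6=6051
Σ MᵢCᵢ = 0·1469 + 1469·436 + 1846·2837 + 4190·1458 + 5073·1875 + 6051·814 = 0 + 640484 + 5237102 + 6109020 + 9511875 + 4925514 = 26423995
Σ Rᵢ = 0 + 59 + 493 + 575 + 897 + 464 = 2488
N̂ = 26423995 / 2488 ≈ 10620.6 → 10621

N ≈ 10,621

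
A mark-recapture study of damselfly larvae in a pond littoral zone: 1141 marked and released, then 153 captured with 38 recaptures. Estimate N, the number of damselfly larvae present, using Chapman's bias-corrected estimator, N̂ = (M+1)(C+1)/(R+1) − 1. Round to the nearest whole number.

N ≈ 4508

N̂ = (1141+1)(153+1)/(38+1) − 1 = 1142·154/39 − 1
= 175868/39 − 1 ≈ 4509.4 − 1 ≈ 4508.4 → 4508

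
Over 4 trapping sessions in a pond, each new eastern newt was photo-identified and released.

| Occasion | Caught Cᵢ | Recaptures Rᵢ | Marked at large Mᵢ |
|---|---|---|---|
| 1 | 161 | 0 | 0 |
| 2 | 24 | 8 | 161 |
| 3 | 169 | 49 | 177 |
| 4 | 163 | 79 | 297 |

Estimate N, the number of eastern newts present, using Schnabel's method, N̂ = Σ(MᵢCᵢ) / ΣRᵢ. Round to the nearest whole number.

N ≈ 604

Σ MᵢCᵢ = 0·161 + 161·24 + 177·169 + 297·163 = 0 + 3864 + 29913 + 48411 = 82188
Σ Rᵢ = 0 + 8 + 49 + 79 = 136
N̂ = 82188 / 136 ≈ 604.3 → 604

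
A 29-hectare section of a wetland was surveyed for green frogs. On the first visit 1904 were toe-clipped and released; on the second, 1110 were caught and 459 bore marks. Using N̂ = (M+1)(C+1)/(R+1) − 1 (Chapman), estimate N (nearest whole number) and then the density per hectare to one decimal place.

N̂ = 1905·1111/460 − 1 = 2116455/460 − 1 ≈ 4600.0 → 4600
Density = N̂ / area = 4600 / 29 ≈ 158.62 → 158.6 per hectare

density ≈ 158.6 green frogs per hectare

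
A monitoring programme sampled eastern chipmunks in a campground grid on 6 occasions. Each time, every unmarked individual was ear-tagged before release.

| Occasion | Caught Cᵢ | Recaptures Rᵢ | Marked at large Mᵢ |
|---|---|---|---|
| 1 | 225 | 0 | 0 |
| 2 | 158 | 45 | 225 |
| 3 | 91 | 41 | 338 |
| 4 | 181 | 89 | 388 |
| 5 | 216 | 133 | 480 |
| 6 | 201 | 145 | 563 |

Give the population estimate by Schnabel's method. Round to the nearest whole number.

N ≈ 780

Σ MᵢCᵢ = 0·225 + 225·158 + 338·91 + 388·181 + 480·216 + 563·201 = 0 + 35550 + 30758 + 70228 + 103680 + 113163 = 353379
Σ Rᵢ = 0 + 45 + 41 + 89 + 133 + 145 = 453
N̂ = 353379 / 453 ≈ 780.1 → 780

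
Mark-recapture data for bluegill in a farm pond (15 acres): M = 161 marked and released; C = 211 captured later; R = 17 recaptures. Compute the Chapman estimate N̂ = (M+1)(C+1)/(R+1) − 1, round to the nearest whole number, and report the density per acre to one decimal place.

density ≈ 127.1 bluegill per acre

N̂ = 162·212/18 − 1 = 34344/18 − 1 = 1907
Density = N̂ / area = 1907 / 15 ≈ 127.13 → 127.1 per acre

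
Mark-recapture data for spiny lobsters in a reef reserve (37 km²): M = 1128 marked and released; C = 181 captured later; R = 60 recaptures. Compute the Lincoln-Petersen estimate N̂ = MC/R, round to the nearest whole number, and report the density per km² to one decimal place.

density ≈ 92.0 spiny lobsters per km²

N̂ = 1128·181/60 = 204168/60 ≈ 3402.8 → 3403
Density = N̂ / area = 3403 / 37 ≈ 91.97 → 92.0 per km²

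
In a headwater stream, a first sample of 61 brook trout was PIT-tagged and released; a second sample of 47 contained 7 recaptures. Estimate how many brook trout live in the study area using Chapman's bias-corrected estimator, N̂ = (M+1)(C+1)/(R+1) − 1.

N̂ = (61+1)(47+1)/(7+1) − 1 = 62·48/8 − 1
= 2976/8 − 1 = 372 − 1 = 371

N = 371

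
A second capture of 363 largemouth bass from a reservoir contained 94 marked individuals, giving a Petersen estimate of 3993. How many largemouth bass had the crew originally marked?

M = 1034

From N = M·C/R: M = N·R / C = 3993·94 / 363 = 375342 / 363 = 1034.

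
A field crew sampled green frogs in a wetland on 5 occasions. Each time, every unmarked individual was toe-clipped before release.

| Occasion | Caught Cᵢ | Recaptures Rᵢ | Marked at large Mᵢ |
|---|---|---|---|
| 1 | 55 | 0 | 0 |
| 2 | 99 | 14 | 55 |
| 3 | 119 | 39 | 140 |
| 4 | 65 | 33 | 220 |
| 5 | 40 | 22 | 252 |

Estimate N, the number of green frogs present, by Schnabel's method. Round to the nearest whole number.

Σ MᵢCᵢ = 0·55 + 55·99 + 140·119 + 220·65 + 252·40 = 0 + 5445 + 16660 + 14300 + 10080 = 46485
Σ Rᵢ = 0 + 14 + 39 + 33 + 22 = 108
N̂ = 46485 / 108 ≈ 430.4 → 430

N ≈ 430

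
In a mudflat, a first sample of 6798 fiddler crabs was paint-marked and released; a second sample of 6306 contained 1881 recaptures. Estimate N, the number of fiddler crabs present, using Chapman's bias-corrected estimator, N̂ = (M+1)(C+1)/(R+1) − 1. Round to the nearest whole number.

N̂ = (6798+1)(6306+1)/(1881+1) − 1 = 6799·6307/1882 − 1
= 42881293/1882 − 1 ≈ 22785.0 − 1 ≈ 22784.0 → 22784

N ≈ 22,784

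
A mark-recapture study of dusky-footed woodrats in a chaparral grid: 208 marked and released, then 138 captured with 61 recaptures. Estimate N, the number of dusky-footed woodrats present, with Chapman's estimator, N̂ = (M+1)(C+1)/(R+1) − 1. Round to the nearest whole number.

N ≈ 468

N̂ = (208+1)(138+1)/(61+1) − 1 = 209·139/62 − 1
= 29051/62 − 1 ≈ 468.6 − 1 ≈ 467.6 → 468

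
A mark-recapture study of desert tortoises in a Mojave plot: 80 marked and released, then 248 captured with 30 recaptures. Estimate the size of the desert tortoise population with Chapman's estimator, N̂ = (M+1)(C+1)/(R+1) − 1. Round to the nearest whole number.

N̂ = (80+1)(248+1)/(30+1) − 1 = 81·249/31 − 1
= 20169/31 − 1 ≈ 650.6 − 1 ≈ 649.6 → 650

N ≈ 650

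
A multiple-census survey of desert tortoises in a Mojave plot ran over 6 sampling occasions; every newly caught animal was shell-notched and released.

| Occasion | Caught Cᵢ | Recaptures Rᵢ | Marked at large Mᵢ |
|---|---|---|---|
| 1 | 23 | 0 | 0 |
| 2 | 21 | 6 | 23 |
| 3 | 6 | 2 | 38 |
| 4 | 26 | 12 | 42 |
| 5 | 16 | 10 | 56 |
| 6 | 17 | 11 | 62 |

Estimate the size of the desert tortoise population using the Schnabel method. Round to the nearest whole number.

Σ MᵢCᵢ = 0·23 + 23·21 + 38·6 + 42·26 + 56·16 + 62·17 = 0 + 483 + 228 + 1092 + 896 + 1054 = 3753
Σ Rᵢ = 0 + 6 + 2 + 12 + 10 + 11 = 41
N̂ = 3753 / 41 ≈ 91.5 → 92

N ≈ 92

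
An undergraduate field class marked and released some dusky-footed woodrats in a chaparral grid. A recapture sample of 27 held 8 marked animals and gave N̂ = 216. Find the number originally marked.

From N = M·C/R: M = N·R / C = 216·8 / 27 = 1728 / 27 = 64.

M = 64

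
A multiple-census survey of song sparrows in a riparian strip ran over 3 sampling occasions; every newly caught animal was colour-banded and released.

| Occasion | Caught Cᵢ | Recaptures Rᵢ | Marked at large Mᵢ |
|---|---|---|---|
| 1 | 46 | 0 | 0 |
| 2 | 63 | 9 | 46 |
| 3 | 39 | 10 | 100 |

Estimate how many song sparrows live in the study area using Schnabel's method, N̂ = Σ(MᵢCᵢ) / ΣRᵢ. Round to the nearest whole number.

Σ MᵢCᵢ = 0·46 + 46·63 + 100·39 = 0 + 2898 + 3900 = 6798
Σ Rᵢ = 0 + 9 + 10 = 19
N̂ = 6798 / 19 ≈ 357.8 → 358

N ≈ 358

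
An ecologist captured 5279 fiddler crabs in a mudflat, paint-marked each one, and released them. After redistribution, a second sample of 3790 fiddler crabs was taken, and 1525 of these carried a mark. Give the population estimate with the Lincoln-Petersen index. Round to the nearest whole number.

If marked individuals mix randomly, R/C ≈ M/N, giving N ≈ M·C/R.
N = (5279 × 3790) / 1525 = 20007410 / 1525 ≈ 13119.6 → 13120

N ≈ 13,120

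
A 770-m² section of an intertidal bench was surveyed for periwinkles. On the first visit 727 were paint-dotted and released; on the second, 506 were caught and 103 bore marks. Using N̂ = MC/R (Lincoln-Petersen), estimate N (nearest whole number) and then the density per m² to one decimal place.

density ≈ 4.6 periwinkles per m²

N̂ = 727·506/103 = 367862/103 ≈ 3571.48 → 3571
Density = N̂ / area = 3571 / 770 ≈ 4.64 → 4.6 per m²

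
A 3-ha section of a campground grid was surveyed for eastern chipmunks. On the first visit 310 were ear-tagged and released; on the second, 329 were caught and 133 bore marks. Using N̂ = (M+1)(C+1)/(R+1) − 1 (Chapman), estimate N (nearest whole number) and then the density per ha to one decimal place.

N̂ = 311·330/134 − 1 = 102630/134 − 1 ≈ 764.9 → 765
Density = N̂ / area = 765 / 3 = 255.0 per ha

density ≈ 255.0 eastern chipmunks per ha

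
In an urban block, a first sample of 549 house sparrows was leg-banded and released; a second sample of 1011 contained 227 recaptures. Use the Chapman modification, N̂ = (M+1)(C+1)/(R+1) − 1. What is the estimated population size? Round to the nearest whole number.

N ≈ 2440

N̂ = (549+1)(1011+1)/(227+1) − 1 = 550·1012/228 − 1
= 556600/228 − 1 ≈ 2441.2 − 1 ≈ 2440.2 → 2440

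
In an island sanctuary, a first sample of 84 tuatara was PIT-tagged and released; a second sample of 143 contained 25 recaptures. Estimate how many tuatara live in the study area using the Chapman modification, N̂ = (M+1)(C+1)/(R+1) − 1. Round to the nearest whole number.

N̂ = (84+1)(143+1)/(25+1) − 1 = 85·144/26 − 1
= 12240/26 − 1 ≈ 470.8 − 1 ≈ 469.8 → 470

N ≈ 470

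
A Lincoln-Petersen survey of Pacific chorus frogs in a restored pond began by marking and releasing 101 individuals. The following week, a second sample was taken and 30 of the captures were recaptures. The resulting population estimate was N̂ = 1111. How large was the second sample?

From N = M·C/R: C = N·R / M = 1111·30 / 101 = 33330 / 101 = 330.

C = 330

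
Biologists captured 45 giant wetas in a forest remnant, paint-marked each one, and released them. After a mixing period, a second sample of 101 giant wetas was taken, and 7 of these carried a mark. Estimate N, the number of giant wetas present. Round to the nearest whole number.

N ≈ 649

If marked individuals mix randomly, R/C ≈ M/N, giving N ≈ M·C/R.
N = (45 × 101) / 7 = 4545 / 7 ≈ 649.3 → 649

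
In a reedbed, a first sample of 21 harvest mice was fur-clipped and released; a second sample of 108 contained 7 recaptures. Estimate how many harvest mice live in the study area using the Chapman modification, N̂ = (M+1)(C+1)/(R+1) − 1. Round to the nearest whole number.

N̂ = (21+1)(108+1)/(7+1) − 1 = 22·109/8 − 1
= 2398/8 − 1 ≈ 299.8 − 1 ≈ 298.8 → 299

N ≈ 299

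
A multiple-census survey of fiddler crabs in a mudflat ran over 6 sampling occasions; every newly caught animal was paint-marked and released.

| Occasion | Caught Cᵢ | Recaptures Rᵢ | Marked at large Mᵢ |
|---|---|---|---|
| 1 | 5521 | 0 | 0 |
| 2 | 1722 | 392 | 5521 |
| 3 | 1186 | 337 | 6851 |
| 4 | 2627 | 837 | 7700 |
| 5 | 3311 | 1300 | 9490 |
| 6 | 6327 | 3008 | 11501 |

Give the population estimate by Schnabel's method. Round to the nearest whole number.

Σ MᵢCᵢ = 0·5521 + 5521·1722 + 6851·1186 + 7700·2627 + 9490·3311 + 11501·6327 = 0 + 9507162 + 8125286 + 20227900 + 31421390 + 72766827 = 142048565
Σ Rᵢ = 0 + 392 + 337 + 837 + 1300 + 3008 = 5874
N̂ = 142048565 / 5874 ≈ 24182.6 → 24183

N ≈ 24,183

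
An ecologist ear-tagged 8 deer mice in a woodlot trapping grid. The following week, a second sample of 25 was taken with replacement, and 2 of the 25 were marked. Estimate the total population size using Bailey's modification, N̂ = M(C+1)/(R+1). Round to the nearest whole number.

N ≈ 69

N̂ = 8·(25+1)/(2+1) = 8·26/3 = 208/3 ≈ 69.3 → 69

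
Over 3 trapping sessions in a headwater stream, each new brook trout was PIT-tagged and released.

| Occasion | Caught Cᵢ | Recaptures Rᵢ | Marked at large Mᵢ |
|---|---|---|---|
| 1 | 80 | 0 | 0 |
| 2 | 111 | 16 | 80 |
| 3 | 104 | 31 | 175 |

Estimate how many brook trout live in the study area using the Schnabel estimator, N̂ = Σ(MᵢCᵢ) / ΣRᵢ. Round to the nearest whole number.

Σ MᵢCᵢ = 0·80 + 80·111 + 175·104 = 0 + 8880 + 18200 = 27080
Σ Rᵢ = 0 + 16 + 31 = 47
N̂ = 27080 / 47 ≈ 576.2 → 576

N ≈ 576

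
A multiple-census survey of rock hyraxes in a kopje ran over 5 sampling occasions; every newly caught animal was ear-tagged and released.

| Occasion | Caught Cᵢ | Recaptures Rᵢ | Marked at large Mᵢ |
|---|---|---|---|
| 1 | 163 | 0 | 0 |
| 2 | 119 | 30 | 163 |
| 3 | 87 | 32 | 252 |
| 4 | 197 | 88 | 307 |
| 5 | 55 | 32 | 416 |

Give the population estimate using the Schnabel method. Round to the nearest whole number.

Σ MᵢCᵢ = 0·163 + 163·119 + 252·87 + 307·197 + 416·55 = 0 + 19397 + 21924 + 60479 + 22880 = 124680
Σ Rᵢ = 0 + 30 + 32 + 88 + 32 = 182
N̂ = 124680 / 182 ≈ 685.1 → 685

N ≈ 685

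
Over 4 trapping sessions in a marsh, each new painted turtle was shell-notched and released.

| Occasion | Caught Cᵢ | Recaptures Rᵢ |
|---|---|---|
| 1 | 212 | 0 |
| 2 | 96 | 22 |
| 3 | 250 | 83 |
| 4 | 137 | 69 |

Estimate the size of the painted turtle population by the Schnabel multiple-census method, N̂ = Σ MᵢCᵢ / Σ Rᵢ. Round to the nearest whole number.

Marked at large before each occasion: Mᵢ = Σⱼ<ᵢ (Cⱼ − Rⱼ) → M1=0, M2=212, M3=286, M4=453
Σ MᵢCᵢ = 0·212 + 212·96 + 286·250 + 453·137 = 0 + 20352 + 71500 + 62061 = 153913
Σ Rᵢ = 0 + 22 + 83 + 69 = 174
N̂ = 153913 / 174 ≈ 884.6 → 885

N ≈ 885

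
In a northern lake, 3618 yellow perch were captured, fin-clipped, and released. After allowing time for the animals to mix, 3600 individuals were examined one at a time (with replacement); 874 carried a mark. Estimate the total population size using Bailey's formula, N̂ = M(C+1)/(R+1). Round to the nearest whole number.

N̂ = 3618·(3600+1)/(874+1) = 3618·3601/875 = 13028418/875 ≈ 14889.6 → 14890

N ≈ 14,890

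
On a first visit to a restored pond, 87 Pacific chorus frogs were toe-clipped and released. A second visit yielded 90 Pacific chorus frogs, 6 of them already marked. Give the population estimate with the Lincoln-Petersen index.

N = 1305

The marked fraction in the recapture sample should equal the marked fraction in the population: 6/90 = 87/N.
N = (87 × 90) / 6 = 7830 / 6 = 1305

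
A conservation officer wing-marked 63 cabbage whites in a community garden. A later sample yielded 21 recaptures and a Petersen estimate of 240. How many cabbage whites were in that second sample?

C = 80

From N = M·C/R: C = N·R / M = 240·21 / 63 = 5040 / 63 = 80.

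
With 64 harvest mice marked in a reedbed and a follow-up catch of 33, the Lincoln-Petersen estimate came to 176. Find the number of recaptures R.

R = 12

From N = M·C/R: R = M·C / N = 64·33 / 176 = 2112 / 176 = 12.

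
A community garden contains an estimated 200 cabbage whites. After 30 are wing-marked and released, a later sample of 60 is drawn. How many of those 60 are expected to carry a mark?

Expected recaptures E[R] = M·C / N.
E[R] = 30 × 60 / 200 = 1800 / 200 = 9

expected recaptures = 9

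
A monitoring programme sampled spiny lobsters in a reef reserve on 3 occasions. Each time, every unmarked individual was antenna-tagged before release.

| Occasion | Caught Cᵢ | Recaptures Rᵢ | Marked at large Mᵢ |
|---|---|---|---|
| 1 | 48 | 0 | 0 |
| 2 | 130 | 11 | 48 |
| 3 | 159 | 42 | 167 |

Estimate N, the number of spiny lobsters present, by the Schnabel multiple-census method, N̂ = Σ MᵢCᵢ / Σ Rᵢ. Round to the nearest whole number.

N ≈ 619

Σ MᵢCᵢ = 0·48 + 48·130 + 167·159 = 0 + 6240 + 26553 = 32793
Σ Rᵢ = 0 + 11 + 42 = 53
N̂ = 32793 / 53 ≈ 618.7 → 619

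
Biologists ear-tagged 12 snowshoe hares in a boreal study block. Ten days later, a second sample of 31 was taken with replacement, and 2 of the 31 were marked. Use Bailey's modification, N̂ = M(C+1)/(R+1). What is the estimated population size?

N̂ = 12·(31+1)/(2+1) = 12·32/3 = 384/3 = 128

N = 128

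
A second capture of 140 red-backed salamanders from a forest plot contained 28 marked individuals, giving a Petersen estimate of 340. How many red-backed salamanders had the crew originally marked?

M = 68

From N = M·C/R: M = N·R / C = 340·28 / 140 = 9520 / 140 = 68.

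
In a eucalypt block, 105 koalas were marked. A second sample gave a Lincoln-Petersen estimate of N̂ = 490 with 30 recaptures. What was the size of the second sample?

From N = M·C/R: C = N·R / M = 490·30 / 105 = 14700 / 105 = 140.

C = 140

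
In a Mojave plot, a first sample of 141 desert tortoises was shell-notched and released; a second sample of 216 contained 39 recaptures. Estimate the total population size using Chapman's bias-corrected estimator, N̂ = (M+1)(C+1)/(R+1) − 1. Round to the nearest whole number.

N̂ = (141+1)(216+1)/(39+1) − 1 = 142·217/40 − 1
= 30814/40 − 1 ≈ 770.4 − 1 ≈ 769.4 → 769

N ≈ 769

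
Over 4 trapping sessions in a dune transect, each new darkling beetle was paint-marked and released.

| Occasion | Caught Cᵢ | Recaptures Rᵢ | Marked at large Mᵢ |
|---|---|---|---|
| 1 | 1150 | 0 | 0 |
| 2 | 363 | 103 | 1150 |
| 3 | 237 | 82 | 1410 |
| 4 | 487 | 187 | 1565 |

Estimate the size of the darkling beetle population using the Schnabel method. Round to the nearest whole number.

N ≈ 4069

Σ MᵢCᵢ = 0·1150 + 1150·363 + 1410·237 + 1565·487 = 0 + 417450 + 334170 + 762155 = 1513775
Σ Rᵢ = 0 + 103 + 82 + 187 = 372
N̂ = 1513775 / 372 ≈ 4069.3 → 4069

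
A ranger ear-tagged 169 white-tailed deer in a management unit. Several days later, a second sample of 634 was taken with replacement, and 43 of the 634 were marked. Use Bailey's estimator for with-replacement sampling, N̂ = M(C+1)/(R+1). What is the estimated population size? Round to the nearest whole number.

N̂ = 169·(634+1)/(43+1) = 169·635/44 = 107315/44 ≈ 2439.0 → 2439

N ≈ 2439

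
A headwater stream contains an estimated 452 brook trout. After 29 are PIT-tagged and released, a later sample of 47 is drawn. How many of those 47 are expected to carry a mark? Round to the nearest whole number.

expected recaptures ≈ 3

The marked fraction of the population is 29/452, so in a sample of 47 expect C·(M/N) marked.
E[R] = 29 × 47 / 452 = 1363 / 452 ≈ 3.0 → 3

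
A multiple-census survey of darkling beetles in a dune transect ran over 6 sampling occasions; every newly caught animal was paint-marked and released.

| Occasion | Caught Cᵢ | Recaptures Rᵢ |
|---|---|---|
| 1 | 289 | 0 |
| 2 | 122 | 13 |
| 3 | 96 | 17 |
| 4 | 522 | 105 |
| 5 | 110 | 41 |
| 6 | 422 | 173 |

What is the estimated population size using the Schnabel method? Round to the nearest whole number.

N ≈ 2370

Marked at large before each occasion: Mᵢ = Σⱼ<ᵢ (Cⱼ − Rⱼ) → M1=0, M2=289, M3=398, M4=477, M5=894, M6=963
Σ MᵢCᵢ = 0·289 + 289·122 + 398·96 + 477·522 + 894·110 + 963·422 = 0 + 35258 + 38208 + 248994 + 98340 + 406386 = 827186
Σ Rᵢ = 0 + 13 + 17 + 105 + 41 + 173 = 349
N̂ = 827186 / 349 ≈ 2370.2 → 2370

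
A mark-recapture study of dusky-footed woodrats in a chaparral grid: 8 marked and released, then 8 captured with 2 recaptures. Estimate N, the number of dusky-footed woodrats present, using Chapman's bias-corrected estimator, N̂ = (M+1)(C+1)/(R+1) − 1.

N = 26

N̂ = (8+1)(8+1)/(2+1) − 1 = 9·9/3 − 1
= 81/3 − 1 = 27 − 1 = 26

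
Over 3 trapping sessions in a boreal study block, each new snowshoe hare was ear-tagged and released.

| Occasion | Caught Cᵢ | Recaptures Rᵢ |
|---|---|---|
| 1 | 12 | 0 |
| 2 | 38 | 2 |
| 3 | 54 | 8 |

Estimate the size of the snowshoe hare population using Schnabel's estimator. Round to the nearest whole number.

N ≈ 305

Marked at large before each occasion: Mᵢ = Σⱼ<ᵢ (Cⱼ − Rⱼ) → M1=0, M2=12, M3=48
Σ MᵢCᵢ = 0·12 + 12·38 + 48·54 = 0 + 456 + 2592 = 3048
Σ Rᵢ = 0 + 2 + 8 = 10
N̂ = 3048 / 10 ≈ 304.8 → 305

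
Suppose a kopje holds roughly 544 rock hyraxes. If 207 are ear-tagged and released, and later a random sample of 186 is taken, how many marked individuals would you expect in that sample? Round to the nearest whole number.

expected recaptures ≈ 71

The marked fraction of the population is 207/544, so in a sample of 186 expect C·(M/N) marked.
E[R] = 207 × 186 / 544 = 38502 / 544 ≈ 70.8 → 71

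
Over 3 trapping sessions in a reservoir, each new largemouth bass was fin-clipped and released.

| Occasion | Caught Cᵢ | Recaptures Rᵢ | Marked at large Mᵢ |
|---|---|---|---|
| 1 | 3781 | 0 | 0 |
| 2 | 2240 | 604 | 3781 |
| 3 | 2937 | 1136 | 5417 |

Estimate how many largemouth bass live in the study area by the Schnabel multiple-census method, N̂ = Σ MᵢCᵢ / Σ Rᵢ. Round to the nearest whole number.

N ≈ 14,011

Σ MᵢCᵢ = 0·3781 + 3781·2240 + 5417·2937 = 0 + 8469440 + 15909729 = 24379169
Σ Rᵢ = 0 + 604 + 1136 = 1740
N̂ = 24379169 / 1740 ≈ 14011.0 → 14011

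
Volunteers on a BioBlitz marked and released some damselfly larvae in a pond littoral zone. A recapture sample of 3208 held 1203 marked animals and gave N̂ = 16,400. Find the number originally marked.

From N = M·C/R: M = N·R / C = 16400·1203 / 3208 = 19729200 / 3208 = 6150.

M = 6150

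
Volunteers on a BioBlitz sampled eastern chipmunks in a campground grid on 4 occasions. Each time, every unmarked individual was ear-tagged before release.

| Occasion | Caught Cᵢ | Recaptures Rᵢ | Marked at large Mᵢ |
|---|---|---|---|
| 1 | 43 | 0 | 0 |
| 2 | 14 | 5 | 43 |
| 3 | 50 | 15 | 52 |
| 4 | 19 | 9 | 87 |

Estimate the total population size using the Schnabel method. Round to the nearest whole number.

N ≈ 167

Σ MᵢCᵢ = 0·43 + 43·14 + 52·50 + 87·19 = 0 + 602 + 2600 + 1653 = 4855
Σ Rᵢ = 0 + 5 + 15 + 9 = 29
N̂ = 4855 / 29 ≈ 167.4 → 167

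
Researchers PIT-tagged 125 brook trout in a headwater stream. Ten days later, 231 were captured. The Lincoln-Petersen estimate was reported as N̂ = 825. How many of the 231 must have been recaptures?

R = 35

From N = M·C/R: R = M·C / N = 125·231 / 825 = 28875 / 825 = 35.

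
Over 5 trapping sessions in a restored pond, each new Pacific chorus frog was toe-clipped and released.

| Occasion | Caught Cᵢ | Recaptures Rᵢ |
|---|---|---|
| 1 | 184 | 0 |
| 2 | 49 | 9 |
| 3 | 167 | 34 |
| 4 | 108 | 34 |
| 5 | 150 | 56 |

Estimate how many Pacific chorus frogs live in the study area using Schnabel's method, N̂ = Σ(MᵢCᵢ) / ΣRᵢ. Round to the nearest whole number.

N ≈ 1125

Marked at large before each occasion: Mᵢ = Σⱼ<ᵢ (Cⱼ − Rⱼ) → M1=0, M2=184, M3=224, M4=357, M5=431
Σ MᵢCᵢ = 0·184 + 184·49 + 224·167 + 357·108 + 431·150 = 0 + 9016 + 37408 + 38556 + 64650 = 149630
Σ Rᵢ = 0 + 9 + 34 + 34 + 56 = 133
N̂ = 149630 / 133 ≈ 1125.0 → 1125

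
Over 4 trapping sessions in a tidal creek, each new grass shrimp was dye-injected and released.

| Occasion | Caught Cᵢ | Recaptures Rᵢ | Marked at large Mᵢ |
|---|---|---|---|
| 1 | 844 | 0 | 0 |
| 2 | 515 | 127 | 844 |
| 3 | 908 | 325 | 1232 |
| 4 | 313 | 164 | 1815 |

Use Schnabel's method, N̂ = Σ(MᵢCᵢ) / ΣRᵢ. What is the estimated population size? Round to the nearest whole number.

Σ MᵢCᵢ = 0·844 + 844·515 + 1232·908 + 1815·313 = 0 + 434660 + 1118656 + 568095 = 2121411
Σ Rᵢ = 0 + 127 + 325 + 164 = 616
N̂ = 2121411 / 616 ≈ 3443.8 → 3444

N ≈ 3444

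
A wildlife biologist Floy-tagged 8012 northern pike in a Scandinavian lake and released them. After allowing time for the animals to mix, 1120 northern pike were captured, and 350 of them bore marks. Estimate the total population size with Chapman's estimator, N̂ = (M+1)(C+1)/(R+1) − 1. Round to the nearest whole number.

N ≈ 25,590

N̂ = (8012+1)(1120+1)/(350+1) − 1 = 8013·1121/351 − 1
= 8982573/351 − 1 ≈ 25591.4 − 1 ≈ 25590.4 → 25590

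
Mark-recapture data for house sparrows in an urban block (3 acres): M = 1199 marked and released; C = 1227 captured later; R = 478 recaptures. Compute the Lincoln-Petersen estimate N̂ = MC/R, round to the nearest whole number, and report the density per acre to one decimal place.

N̂ = 1199·1227/478 = 1471173/478 ≈ 3077.8 → 3078
Density = N̂ / area = 3078 / 3 = 1026.0 per acre

density ≈ 1026.0 house sparrows per acre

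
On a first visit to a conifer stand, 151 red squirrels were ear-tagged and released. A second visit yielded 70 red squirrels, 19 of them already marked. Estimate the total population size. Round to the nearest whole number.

N ≈ 556

Lincoln-Petersen assumes M/N = R/C, so N = M·C / R.
N = (151 × 70) / 19 = 10570 / 19 ≈ 556.3 → 556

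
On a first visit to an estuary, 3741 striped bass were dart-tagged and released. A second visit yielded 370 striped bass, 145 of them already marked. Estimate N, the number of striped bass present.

N = (3741 × 370) / 145 = 1384170 / 145 = 9546

N = 9546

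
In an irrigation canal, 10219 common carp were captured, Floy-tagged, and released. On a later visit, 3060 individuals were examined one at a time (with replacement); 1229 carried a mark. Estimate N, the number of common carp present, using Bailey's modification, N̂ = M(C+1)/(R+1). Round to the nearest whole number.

N ≈ 25,431

N̂ = 10219·(3060+1)/(1229+1) = 10219·3061/1230 = 31280359/1230 ≈ 25431.2 → 25431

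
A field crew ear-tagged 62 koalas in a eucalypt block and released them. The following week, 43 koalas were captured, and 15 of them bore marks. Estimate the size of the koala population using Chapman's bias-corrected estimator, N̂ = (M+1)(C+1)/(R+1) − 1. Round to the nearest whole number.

N̂ = (62+1)(43+1)/(15+1) − 1 = 63·44/16 − 1
= 2772/16 − 1 ≈ 173.2 − 1 ≈ 172.2 → 172

N ≈ 172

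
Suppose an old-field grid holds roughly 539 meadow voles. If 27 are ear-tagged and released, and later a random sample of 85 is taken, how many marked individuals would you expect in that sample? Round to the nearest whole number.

expected recaptures ≈ 4

Expected recaptures E[R] = M·C / N.
E[R] = 27 × 85 / 539 = 2295 / 539 ≈ 4.3 → 4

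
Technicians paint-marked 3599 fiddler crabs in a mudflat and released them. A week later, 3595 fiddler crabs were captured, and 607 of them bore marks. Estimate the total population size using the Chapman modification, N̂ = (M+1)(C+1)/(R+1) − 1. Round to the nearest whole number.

N̂ = (3599+1)(3595+1)/(607+1) − 1 = 3600·3596/608 − 1
= 12945600/608 − 1 ≈ 21292.1 − 1 ≈ 21291.1 → 21291

N ≈ 21,291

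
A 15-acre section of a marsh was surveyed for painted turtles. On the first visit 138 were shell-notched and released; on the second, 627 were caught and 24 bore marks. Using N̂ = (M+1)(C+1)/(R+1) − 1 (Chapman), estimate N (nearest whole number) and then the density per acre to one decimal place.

density ≈ 232.7 painted turtles per acre

N̂ = 139·628/25 − 1 = 87292/25 − 1 ≈ 3490.7 → 3491
Density = N̂ / area = 3491 / 15 ≈ 232.73 → 232.7 per acre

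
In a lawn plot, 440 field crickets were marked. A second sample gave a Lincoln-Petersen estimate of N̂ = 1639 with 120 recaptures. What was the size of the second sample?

From N = M·C/R: C = N·R / M = 1639·120 / 440 = 196680 / 440 = 447.

C = 447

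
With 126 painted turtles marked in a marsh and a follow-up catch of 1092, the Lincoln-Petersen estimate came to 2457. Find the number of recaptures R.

From N = M·C/R: R = M·C / N = 126·1092 / 2457 = 137592 / 2457 = 56.

R = 56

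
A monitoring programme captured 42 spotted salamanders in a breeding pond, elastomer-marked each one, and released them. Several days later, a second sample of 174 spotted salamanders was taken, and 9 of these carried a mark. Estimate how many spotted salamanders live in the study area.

Lincoln-Petersen assumes M/N = R/C, so N = M·C / R.
N = (42 × 174) / 9 = 7308 / 9 = 812

N = 812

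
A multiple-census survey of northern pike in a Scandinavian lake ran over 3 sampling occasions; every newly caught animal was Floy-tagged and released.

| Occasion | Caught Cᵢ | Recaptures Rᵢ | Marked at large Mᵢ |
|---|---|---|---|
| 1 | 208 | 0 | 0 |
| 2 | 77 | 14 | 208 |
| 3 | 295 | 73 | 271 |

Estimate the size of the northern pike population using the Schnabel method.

N = 1103

Σ MᵢCᵢ = 0·208 + 208·77 + 271·295 = 0 + 16016 + 79945 = 95961
Σ Rᵢ = 0 + 14 + 73 = 87
N̂ = 95961 / 87 = 1103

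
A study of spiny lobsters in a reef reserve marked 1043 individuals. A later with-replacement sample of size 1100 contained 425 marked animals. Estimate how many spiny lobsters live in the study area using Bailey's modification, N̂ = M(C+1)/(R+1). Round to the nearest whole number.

N ≈ 2696

N̂ = 1043·(1100+1)/(425+1) = 1043·1101/426 = 1148343/426 ≈ 2695.6 → 2696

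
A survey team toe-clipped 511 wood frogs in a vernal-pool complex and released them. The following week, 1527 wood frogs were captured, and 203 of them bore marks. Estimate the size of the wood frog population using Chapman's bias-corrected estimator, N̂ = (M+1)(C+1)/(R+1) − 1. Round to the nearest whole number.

N ≈ 3834

N̂ = (511+1)(1527+1)/(203+1) − 1 = 512·1528/204 − 1
= 782336/204 − 1 ≈ 3835.0 − 1 ≈ 3834.0 → 3834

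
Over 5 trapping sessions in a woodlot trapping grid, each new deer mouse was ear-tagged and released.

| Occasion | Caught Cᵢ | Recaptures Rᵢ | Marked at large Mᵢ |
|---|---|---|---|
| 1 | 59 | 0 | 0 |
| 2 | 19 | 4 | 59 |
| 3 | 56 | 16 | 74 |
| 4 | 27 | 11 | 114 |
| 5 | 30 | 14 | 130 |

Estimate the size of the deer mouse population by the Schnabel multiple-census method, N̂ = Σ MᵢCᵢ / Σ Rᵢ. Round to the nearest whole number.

N ≈ 272

Σ MᵢCᵢ = 0·59 + 59·19 + 74·56 + 114·27 + 130·30 = 0 + 1121 + 4144 + 3078 + 3900 = 12243
Σ Rᵢ = 0 + 4 + 16 + 11 + 14 = 45
N̂ = 12243 / 45 ≈ 272.1 → 272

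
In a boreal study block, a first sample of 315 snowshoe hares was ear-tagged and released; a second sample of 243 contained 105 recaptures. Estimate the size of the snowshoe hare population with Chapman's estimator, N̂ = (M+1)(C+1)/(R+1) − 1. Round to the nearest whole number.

N̂ = (315+1)(243+1)/(105+1) − 1 = 316·244/106 − 1
= 77104/106 − 1 ≈ 727.4 − 1 ≈ 726.4 → 726

N ≈ 726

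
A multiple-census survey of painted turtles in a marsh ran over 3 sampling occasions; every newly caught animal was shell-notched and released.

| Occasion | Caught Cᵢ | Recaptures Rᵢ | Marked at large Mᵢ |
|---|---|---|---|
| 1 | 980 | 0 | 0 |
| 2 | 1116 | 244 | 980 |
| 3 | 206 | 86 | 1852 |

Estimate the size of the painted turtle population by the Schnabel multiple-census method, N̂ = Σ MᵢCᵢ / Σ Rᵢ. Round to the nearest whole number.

Σ MᵢCᵢ = 0·980 + 980·1116 + 1852·206 = 0 + 1093680 + 381512 = 1475192
Σ Rᵢ = 0 + 244 + 86 = 330
N̂ = 1475192 / 330 ≈ 4470.3 → 4470

N ≈ 4470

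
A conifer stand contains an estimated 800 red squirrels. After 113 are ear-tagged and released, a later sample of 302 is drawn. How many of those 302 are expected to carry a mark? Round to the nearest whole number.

Expected recaptures E[R] = M·C / N.
E[R] = 113 × 302 / 800 = 34126 / 800 ≈ 42.7 → 43

expected recaptures ≈ 43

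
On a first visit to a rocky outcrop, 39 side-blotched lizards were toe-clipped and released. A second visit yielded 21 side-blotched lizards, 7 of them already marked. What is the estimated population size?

N = 117

N = (39 × 21) / 7 = 819 / 7 = 117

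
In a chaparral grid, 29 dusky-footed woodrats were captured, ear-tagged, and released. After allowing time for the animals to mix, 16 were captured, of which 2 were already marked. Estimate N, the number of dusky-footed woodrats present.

N = 232

If marked individuals mix randomly, R/C ≈ M/N, giving N ≈ M·C/R.
N = (29 × 16) / 2 = 464 / 2 = 232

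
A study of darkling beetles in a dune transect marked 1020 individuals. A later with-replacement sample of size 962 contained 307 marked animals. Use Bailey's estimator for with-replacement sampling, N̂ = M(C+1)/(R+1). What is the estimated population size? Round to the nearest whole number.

N̂ = 1020·(962+1)/(307+1) = 1020·963/308 = 982260/308 ≈ 3189.2 → 3189

N ≈ 3189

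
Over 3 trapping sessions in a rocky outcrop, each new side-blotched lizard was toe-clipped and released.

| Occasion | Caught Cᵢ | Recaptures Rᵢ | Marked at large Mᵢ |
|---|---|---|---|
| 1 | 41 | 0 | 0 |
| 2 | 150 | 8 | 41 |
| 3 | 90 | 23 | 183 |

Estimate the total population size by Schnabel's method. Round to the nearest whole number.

N ≈ 730

Σ MᵢCᵢ = 0·41 + 41·150 + 183·90 = 0 + 6150 + 16470 = 22620
Σ Rᵢ = 0 + 8 + 23 = 31
N̂ = 22620 / 31 ≈ 729.7 → 730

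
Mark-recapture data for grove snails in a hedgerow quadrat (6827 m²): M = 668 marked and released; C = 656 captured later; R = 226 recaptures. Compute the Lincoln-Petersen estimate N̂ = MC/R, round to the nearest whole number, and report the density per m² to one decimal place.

N̂ = 668·656/226 = 438208/226 ≈ 1939.0 → 1939
Density = N̂ / area = 1939 / 6827 ≈ 0.28 → 0.3 per m²

density ≈ 0.3 grove snails per m²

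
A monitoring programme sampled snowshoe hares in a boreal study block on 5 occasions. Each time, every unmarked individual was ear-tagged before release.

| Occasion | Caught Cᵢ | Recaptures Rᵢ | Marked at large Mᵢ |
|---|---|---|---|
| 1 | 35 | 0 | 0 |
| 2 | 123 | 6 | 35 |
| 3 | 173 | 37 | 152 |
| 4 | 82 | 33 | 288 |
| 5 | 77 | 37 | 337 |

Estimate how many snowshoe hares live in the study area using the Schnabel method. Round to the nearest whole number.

N ≈ 709

Σ MᵢCᵢ = 0·35 + 35·123 + 152·173 + 288·82 + 337·77 = 0 + 4305 + 26296 + 23616 + 25949 = 80166
Σ Rᵢ = 0 + 6 + 37 + 33 + 37 = 113
N̂ = 80166 / 113 ≈ 709.4 → 709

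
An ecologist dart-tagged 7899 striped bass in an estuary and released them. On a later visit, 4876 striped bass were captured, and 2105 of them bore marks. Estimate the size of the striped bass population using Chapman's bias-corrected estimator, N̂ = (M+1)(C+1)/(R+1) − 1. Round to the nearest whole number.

N ≈ 18,294

N̂ = (7899+1)(4876+1)/(2105+1) − 1 = 7900·4877/2106 − 1
= 38528300/2106 − 1 ≈ 18294.5 − 1 ≈ 18293.5 → 18294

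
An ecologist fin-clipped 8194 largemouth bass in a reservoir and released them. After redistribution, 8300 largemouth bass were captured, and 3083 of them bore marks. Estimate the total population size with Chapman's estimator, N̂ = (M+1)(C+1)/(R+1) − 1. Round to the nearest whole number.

N ≈ 22,057

N̂ = (8194+1)(8300+1)/(3083+1) − 1 = 8195·8301/3084 − 1
= 68026695/3084 − 1 ≈ 22057.9 − 1 ≈ 22056.9 → 22057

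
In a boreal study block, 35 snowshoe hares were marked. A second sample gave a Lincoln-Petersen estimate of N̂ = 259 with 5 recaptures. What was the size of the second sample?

From N = M·C/R: C = N·R / M = 259·5 / 35 = 1295 / 35 = 37.

C = 37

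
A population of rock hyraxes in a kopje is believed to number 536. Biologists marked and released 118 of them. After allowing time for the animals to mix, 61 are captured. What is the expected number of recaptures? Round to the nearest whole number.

The marked fraction of the population is 118/536, so in a sample of 61 expect C·(M/N) marked.
E[R] = 118 × 61 / 536 = 7198 / 536 ≈ 13.4 → 13

expected recaptures ≈ 13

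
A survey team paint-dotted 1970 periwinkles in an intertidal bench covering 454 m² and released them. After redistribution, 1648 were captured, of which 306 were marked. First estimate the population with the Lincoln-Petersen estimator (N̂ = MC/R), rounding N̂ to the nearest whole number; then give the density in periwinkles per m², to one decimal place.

density ≈ 23.4 periwinkles per m²

N̂ = 1970·1648/306 = 3246560/306 ≈ 10609.7 → 10610
Density = N̂ / area = 10610 / 454 ≈ 23.37 → 23.4 per m²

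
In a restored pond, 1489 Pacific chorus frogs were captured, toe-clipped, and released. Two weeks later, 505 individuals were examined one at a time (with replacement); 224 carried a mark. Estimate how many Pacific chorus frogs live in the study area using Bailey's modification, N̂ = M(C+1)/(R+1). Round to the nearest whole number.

N ≈ 3349

N̂ = 1489·(505+1)/(224+1) = 1489·506/225 = 753434/225 ≈ 3348.6 → 3349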